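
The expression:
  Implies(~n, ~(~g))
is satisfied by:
  {n: True, g: True}
  {n: True, g: False}
  {g: True, n: False}


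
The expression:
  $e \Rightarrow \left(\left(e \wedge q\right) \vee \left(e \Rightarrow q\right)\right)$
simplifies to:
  $q \vee \neg e$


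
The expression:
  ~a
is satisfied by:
  {a: False}


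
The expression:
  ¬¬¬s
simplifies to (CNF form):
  ¬s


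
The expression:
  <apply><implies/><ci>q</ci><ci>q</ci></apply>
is always true.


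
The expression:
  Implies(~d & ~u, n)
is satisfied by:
  {n: True, d: True, u: True}
  {n: True, d: True, u: False}
  {n: True, u: True, d: False}
  {n: True, u: False, d: False}
  {d: True, u: True, n: False}
  {d: True, u: False, n: False}
  {u: True, d: False, n: False}


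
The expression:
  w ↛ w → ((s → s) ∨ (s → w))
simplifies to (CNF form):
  True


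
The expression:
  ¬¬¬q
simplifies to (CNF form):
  ¬q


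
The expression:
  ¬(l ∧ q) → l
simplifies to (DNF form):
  l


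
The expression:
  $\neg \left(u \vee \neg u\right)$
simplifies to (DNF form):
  $\text{False}$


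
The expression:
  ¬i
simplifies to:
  ¬i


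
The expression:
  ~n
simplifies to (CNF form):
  ~n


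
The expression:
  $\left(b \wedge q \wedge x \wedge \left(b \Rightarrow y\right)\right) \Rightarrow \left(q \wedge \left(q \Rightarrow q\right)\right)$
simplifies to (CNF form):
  $\text{True}$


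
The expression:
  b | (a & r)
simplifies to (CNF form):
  (a | b) & (b | r)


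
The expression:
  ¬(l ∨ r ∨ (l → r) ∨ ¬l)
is never true.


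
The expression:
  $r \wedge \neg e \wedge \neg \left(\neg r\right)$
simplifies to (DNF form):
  $r \wedge \neg e$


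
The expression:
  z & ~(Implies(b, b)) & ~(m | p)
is never true.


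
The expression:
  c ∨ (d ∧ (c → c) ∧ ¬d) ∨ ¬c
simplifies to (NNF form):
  True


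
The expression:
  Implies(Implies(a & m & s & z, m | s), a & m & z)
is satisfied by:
  {a: True, z: True, m: True}


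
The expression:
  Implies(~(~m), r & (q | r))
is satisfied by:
  {r: True, m: False}
  {m: False, r: False}
  {m: True, r: True}


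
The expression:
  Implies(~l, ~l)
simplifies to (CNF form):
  True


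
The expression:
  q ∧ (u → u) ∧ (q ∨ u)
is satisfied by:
  {q: True}


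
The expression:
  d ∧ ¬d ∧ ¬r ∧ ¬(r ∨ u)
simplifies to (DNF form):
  False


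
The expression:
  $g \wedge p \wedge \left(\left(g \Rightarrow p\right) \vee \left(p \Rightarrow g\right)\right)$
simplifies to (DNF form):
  $g \wedge p$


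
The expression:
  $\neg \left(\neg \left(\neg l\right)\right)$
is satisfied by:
  {l: False}


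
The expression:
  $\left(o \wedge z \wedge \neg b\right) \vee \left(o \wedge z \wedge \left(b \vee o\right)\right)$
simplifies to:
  $o \wedge z$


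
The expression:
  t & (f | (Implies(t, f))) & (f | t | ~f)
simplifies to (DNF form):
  f & t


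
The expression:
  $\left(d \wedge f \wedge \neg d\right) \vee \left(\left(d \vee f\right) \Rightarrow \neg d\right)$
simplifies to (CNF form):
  $\neg d$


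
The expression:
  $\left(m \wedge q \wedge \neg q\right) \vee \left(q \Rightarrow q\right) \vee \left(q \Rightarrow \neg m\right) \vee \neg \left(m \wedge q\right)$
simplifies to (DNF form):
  $\text{True}$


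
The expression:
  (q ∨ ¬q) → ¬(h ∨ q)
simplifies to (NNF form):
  ¬h ∧ ¬q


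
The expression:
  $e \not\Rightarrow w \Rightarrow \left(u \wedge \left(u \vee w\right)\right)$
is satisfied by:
  {w: True, u: True, e: False}
  {w: True, e: False, u: False}
  {u: True, e: False, w: False}
  {u: False, e: False, w: False}
  {w: True, u: True, e: True}
  {w: True, e: True, u: False}
  {u: True, e: True, w: False}


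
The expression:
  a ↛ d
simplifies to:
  a ∧ ¬d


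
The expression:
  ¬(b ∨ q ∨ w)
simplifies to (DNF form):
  ¬b ∧ ¬q ∧ ¬w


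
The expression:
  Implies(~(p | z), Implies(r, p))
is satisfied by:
  {z: True, p: True, r: False}
  {z: True, p: False, r: False}
  {p: True, z: False, r: False}
  {z: False, p: False, r: False}
  {r: True, z: True, p: True}
  {r: True, z: True, p: False}
  {r: True, p: True, z: False}


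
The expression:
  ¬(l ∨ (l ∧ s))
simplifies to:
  ¬l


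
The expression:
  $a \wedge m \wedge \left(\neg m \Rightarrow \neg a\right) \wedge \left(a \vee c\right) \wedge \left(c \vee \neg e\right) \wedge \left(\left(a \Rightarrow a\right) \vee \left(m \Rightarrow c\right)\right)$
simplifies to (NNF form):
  $a \wedge m \wedge \left(c \vee \neg e\right)$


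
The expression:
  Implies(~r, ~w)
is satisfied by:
  {r: True, w: False}
  {w: False, r: False}
  {w: True, r: True}


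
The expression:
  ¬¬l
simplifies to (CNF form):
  l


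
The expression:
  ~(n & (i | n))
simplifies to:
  ~n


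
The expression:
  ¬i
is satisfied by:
  {i: False}


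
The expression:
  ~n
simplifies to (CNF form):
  ~n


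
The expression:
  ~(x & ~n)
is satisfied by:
  {n: True, x: False}
  {x: False, n: False}
  {x: True, n: True}


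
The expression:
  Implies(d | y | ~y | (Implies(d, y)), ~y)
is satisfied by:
  {y: False}


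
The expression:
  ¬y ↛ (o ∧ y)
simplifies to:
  ¬y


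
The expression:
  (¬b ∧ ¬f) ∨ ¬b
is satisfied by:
  {b: False}


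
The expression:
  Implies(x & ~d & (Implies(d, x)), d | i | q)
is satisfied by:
  {i: True, q: True, d: True, x: False}
  {i: True, q: True, d: False, x: False}
  {i: True, d: True, q: False, x: False}
  {i: True, d: False, q: False, x: False}
  {q: True, d: True, i: False, x: False}
  {q: True, i: False, d: False, x: False}
  {q: False, d: True, i: False, x: False}
  {q: False, i: False, d: False, x: False}
  {i: True, x: True, q: True, d: True}
  {i: True, x: True, q: True, d: False}
  {i: True, x: True, d: True, q: False}
  {i: True, x: True, d: False, q: False}
  {x: True, q: True, d: True, i: False}
  {x: True, q: True, d: False, i: False}
  {x: True, d: True, q: False, i: False}


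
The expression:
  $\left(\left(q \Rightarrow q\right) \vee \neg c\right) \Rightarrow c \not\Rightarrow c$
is never true.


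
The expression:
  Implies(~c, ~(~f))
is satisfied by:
  {c: True, f: True}
  {c: True, f: False}
  {f: True, c: False}


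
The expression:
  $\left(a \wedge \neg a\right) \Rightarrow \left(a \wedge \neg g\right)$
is always true.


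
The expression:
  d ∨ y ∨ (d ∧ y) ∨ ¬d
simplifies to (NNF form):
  True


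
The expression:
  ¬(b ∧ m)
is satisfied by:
  {m: False, b: False}
  {b: True, m: False}
  {m: True, b: False}


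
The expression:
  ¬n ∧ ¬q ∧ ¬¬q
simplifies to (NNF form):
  False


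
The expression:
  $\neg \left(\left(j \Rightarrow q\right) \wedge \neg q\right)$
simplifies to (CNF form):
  $j \vee q$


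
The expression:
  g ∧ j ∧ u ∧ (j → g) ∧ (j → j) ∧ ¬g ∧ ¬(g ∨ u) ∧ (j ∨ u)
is never true.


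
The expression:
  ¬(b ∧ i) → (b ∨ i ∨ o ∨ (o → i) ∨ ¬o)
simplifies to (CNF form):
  True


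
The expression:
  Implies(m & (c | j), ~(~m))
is always true.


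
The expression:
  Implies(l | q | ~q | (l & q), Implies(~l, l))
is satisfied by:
  {l: True}


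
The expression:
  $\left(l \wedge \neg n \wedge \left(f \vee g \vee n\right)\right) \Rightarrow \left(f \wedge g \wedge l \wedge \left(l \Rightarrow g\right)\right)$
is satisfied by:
  {n: True, g: False, l: False, f: False}
  {f: True, n: True, g: False, l: False}
  {n: True, g: True, l: False, f: False}
  {f: True, n: True, g: True, l: False}
  {f: False, g: False, l: False, n: False}
  {f: True, g: False, l: False, n: False}
  {g: True, f: False, l: False, n: False}
  {f: True, g: True, l: False, n: False}
  {l: True, n: True, f: False, g: False}
  {f: True, l: True, n: True, g: False}
  {l: True, n: True, g: True, f: False}
  {f: True, l: True, n: True, g: True}
  {l: True, n: False, g: False, f: False}
  {l: True, f: True, g: True, n: False}


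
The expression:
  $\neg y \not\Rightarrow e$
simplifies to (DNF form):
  $\neg e \wedge \neg y$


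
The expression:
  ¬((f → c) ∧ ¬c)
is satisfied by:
  {c: True, f: True}
  {c: True, f: False}
  {f: True, c: False}


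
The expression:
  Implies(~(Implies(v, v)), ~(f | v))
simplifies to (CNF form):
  True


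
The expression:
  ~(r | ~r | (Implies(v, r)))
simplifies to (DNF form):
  False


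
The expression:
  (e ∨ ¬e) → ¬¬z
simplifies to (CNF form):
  z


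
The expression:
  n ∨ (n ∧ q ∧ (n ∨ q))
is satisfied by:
  {n: True}


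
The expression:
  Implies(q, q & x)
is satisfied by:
  {x: True, q: False}
  {q: False, x: False}
  {q: True, x: True}


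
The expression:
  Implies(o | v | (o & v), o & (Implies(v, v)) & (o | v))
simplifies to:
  o | ~v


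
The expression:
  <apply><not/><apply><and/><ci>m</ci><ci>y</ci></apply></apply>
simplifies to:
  <apply><or/><apply><not/><ci>m</ci></apply><apply><not/><ci>y</ci></apply></apply>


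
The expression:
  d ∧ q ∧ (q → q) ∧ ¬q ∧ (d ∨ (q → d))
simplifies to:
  False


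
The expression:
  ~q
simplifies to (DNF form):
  ~q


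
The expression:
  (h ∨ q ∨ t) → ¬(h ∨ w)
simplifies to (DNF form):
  (¬h ∧ ¬w) ∨ (¬h ∧ ¬q ∧ ¬t) ∨ (¬h ∧ ¬q ∧ ¬w) ∨ (¬h ∧ ¬t ∧ ¬w)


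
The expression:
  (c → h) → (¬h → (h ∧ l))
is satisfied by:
  {c: True, h: True}
  {c: True, h: False}
  {h: True, c: False}


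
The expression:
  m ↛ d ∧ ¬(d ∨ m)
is never true.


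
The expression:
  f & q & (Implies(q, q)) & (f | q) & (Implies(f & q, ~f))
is never true.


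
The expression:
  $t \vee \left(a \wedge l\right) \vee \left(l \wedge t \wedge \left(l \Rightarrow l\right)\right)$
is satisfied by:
  {a: True, t: True, l: True}
  {a: True, t: True, l: False}
  {t: True, l: True, a: False}
  {t: True, l: False, a: False}
  {a: True, l: True, t: False}


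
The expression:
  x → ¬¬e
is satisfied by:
  {e: True, x: False}
  {x: False, e: False}
  {x: True, e: True}


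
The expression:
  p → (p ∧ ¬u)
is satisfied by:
  {p: False, u: False}
  {u: True, p: False}
  {p: True, u: False}


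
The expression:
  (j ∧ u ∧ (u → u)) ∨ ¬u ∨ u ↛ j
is always true.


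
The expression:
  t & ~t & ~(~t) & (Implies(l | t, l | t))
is never true.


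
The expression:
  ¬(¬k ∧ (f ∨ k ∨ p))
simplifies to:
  k ∨ (¬f ∧ ¬p)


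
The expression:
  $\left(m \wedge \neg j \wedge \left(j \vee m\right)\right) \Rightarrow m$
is always true.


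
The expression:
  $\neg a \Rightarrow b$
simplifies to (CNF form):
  $a \vee b$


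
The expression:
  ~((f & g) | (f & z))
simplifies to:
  ~f | (~g & ~z)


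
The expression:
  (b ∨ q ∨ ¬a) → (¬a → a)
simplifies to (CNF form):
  a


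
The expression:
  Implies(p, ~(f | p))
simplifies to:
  ~p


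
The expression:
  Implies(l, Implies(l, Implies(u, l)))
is always true.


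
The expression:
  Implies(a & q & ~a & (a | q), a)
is always true.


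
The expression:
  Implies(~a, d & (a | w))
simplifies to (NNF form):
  a | (d & w)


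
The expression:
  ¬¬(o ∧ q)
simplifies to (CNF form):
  o ∧ q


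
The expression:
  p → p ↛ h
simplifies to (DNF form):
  ¬h ∨ ¬p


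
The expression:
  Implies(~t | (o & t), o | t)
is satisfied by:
  {t: True, o: True}
  {t: True, o: False}
  {o: True, t: False}


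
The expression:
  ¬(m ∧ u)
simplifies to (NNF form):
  ¬m ∨ ¬u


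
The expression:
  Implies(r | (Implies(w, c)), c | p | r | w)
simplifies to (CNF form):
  c | p | r | w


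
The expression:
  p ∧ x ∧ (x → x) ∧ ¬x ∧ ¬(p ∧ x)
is never true.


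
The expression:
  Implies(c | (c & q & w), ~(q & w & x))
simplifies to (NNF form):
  ~c | ~q | ~w | ~x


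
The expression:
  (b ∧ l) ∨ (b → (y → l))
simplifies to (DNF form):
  l ∨ ¬b ∨ ¬y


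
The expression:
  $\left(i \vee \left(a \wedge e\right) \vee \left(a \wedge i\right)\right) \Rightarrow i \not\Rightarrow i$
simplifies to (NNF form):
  $\neg i \wedge \left(\neg a \vee \neg e\right)$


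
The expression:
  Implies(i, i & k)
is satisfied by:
  {k: True, i: False}
  {i: False, k: False}
  {i: True, k: True}


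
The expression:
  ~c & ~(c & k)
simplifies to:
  ~c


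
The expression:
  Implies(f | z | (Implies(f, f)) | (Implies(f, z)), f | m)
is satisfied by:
  {m: True, f: True}
  {m: True, f: False}
  {f: True, m: False}


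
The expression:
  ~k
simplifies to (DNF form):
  ~k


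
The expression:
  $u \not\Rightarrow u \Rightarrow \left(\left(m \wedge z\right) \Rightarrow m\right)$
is always true.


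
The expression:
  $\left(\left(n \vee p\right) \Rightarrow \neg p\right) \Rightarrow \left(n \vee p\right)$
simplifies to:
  $n \vee p$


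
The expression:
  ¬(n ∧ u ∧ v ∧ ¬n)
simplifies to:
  True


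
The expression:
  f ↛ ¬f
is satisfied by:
  {f: True}


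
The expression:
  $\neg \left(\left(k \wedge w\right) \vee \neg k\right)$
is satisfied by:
  {k: True, w: False}


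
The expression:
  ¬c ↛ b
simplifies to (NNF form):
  b ∨ ¬c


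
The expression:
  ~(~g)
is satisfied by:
  {g: True}


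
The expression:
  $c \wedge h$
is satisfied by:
  {h: True, c: True}


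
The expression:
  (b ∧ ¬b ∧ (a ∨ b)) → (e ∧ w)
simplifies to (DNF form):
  True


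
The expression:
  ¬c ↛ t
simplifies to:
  t ∨ ¬c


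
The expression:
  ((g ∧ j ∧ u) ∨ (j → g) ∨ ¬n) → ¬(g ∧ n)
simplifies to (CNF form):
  ¬g ∨ ¬n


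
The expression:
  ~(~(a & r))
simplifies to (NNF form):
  a & r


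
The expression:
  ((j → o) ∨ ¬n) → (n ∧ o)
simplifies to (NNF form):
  n ∧ (j ∨ o)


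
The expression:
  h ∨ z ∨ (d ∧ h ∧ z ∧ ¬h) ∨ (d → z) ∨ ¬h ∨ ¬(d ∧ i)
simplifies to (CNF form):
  True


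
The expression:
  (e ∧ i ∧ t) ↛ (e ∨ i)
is never true.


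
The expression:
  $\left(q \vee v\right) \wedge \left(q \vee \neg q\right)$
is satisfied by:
  {q: True, v: True}
  {q: True, v: False}
  {v: True, q: False}


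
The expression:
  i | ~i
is always true.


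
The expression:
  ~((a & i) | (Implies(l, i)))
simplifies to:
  l & ~i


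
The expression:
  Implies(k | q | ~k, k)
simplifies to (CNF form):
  k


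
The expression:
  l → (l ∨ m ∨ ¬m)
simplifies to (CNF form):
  True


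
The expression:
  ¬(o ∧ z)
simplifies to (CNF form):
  ¬o ∨ ¬z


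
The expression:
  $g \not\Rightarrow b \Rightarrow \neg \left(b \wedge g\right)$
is always true.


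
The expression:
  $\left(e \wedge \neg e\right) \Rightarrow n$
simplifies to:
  $\text{True}$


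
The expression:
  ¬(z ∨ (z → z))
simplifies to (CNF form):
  False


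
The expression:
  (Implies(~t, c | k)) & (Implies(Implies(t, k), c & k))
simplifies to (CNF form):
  (c | t) & (k | t) & (c | ~k) & (k | ~k)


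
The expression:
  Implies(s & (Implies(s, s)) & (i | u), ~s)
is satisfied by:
  {u: False, s: False, i: False}
  {i: True, u: False, s: False}
  {u: True, i: False, s: False}
  {i: True, u: True, s: False}
  {s: True, i: False, u: False}


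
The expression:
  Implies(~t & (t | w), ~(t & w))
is always true.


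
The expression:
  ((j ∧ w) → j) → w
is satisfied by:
  {w: True}


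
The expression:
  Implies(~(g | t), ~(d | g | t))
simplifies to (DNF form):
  g | t | ~d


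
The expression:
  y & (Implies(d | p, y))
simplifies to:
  y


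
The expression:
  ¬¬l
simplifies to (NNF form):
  l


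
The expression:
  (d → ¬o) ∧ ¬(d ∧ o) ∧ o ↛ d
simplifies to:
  o ∧ ¬d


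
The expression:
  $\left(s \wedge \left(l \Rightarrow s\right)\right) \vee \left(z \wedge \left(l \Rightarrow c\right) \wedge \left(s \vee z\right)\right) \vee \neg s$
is always true.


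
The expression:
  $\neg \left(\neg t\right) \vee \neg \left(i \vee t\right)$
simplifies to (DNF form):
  $t \vee \neg i$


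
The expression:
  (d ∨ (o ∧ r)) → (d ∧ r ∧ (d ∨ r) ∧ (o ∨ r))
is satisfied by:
  {o: False, d: False, r: False}
  {r: True, o: False, d: False}
  {o: True, r: False, d: False}
  {r: True, d: True, o: False}
  {r: True, d: True, o: True}


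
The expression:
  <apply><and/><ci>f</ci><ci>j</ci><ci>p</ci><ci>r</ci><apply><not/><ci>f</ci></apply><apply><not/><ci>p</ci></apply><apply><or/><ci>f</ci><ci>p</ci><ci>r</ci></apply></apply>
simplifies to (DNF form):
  <false/>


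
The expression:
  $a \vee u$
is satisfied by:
  {a: True, u: True}
  {a: True, u: False}
  {u: True, a: False}


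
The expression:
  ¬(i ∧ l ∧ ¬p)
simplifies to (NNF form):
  p ∨ ¬i ∨ ¬l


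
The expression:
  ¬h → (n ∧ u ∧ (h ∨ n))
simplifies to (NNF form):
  h ∨ (n ∧ u)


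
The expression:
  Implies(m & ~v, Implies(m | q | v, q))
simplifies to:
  q | v | ~m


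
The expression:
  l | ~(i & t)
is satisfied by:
  {l: True, t: False, i: False}
  {t: False, i: False, l: False}
  {l: True, i: True, t: False}
  {i: True, t: False, l: False}
  {l: True, t: True, i: False}
  {t: True, l: False, i: False}
  {l: True, i: True, t: True}


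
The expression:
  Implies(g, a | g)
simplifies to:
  True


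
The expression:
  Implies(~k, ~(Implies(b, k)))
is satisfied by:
  {b: True, k: True}
  {b: True, k: False}
  {k: True, b: False}


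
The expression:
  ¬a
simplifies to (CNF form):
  ¬a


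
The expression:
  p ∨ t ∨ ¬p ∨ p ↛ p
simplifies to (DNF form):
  True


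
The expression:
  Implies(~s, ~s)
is always true.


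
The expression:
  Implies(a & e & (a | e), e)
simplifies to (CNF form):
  True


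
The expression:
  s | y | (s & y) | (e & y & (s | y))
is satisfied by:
  {y: True, s: True}
  {y: True, s: False}
  {s: True, y: False}


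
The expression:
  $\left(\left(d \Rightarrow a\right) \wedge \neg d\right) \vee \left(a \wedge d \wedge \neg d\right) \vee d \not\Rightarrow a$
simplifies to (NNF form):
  $\neg a \vee \neg d$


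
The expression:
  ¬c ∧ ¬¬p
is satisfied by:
  {p: True, c: False}


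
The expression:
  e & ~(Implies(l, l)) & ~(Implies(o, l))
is never true.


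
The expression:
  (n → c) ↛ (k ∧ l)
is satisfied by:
  {c: True, l: False, k: False, n: False}
  {c: False, l: False, k: False, n: False}
  {n: True, c: True, l: False, k: False}
  {c: True, k: True, n: False, l: False}
  {k: True, n: False, l: False, c: False}
  {n: True, k: True, c: True, l: False}
  {c: True, l: True, n: False, k: False}
  {l: True, n: False, k: False, c: False}
  {c: True, n: True, l: True, k: False}


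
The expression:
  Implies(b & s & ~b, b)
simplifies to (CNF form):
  True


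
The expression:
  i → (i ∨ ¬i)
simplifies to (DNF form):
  True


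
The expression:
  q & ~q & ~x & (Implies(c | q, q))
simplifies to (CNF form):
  False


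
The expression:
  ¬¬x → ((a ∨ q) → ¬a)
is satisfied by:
  {x: False, a: False}
  {a: True, x: False}
  {x: True, a: False}


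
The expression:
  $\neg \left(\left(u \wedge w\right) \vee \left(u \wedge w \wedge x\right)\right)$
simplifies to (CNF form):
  $\neg u \vee \neg w$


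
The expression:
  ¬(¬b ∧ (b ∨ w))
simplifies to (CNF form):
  b ∨ ¬w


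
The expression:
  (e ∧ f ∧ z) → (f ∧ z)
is always true.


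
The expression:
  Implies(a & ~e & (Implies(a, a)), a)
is always true.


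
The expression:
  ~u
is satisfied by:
  {u: False}


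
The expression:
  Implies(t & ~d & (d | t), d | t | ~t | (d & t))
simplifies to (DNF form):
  True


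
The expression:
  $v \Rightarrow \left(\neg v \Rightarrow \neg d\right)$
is always true.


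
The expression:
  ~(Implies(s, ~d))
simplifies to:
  d & s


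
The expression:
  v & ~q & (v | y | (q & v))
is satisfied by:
  {v: True, q: False}


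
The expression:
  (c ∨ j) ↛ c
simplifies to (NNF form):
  j ∧ ¬c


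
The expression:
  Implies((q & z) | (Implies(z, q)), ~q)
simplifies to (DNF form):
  ~q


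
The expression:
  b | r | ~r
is always true.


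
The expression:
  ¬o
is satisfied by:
  {o: False}


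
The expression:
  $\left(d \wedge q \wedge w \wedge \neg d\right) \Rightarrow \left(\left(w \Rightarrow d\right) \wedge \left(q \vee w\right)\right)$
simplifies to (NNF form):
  $\text{True}$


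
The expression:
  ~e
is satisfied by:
  {e: False}


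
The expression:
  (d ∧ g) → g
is always true.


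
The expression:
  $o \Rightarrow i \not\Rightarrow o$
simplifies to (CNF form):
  $\neg o$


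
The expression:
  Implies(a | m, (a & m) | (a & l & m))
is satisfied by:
  {m: False, a: False}
  {a: True, m: True}


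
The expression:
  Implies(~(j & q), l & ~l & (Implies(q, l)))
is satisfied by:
  {j: True, q: True}


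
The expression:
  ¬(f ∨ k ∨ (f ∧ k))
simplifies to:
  ¬f ∧ ¬k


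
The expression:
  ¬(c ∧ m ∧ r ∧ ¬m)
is always true.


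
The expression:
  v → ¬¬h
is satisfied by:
  {h: True, v: False}
  {v: False, h: False}
  {v: True, h: True}


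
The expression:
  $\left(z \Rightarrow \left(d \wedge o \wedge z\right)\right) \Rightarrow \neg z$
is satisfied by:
  {o: False, z: False, d: False}
  {d: True, o: False, z: False}
  {z: True, o: False, d: False}
  {d: True, z: True, o: False}
  {o: True, d: False, z: False}
  {d: True, o: True, z: False}
  {z: True, o: True, d: False}


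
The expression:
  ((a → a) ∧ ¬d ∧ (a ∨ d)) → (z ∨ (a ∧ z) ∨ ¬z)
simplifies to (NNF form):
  True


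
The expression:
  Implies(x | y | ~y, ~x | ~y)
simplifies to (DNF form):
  ~x | ~y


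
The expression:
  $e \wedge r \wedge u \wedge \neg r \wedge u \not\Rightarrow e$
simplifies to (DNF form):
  $\text{False}$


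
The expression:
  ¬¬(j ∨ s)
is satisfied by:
  {s: True, j: True}
  {s: True, j: False}
  {j: True, s: False}


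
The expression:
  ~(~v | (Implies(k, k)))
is never true.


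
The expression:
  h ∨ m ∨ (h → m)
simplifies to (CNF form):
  True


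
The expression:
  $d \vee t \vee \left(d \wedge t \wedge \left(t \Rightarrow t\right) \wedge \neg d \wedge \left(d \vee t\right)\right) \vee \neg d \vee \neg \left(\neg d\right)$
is always true.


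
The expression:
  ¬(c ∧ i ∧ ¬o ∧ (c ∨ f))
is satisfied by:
  {o: True, c: False, i: False}
  {c: False, i: False, o: False}
  {i: True, o: True, c: False}
  {i: True, c: False, o: False}
  {o: True, c: True, i: False}
  {c: True, o: False, i: False}
  {i: True, c: True, o: True}


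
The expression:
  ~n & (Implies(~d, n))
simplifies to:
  d & ~n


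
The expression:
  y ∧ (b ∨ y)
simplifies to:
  y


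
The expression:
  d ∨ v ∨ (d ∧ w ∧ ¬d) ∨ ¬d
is always true.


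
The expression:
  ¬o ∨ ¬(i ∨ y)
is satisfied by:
  {y: False, o: False, i: False}
  {i: True, y: False, o: False}
  {y: True, i: False, o: False}
  {i: True, y: True, o: False}
  {o: True, i: False, y: False}


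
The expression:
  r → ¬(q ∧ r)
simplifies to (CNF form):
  ¬q ∨ ¬r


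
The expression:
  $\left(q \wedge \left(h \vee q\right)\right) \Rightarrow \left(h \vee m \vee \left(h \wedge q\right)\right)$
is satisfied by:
  {m: True, h: True, q: False}
  {m: True, h: False, q: False}
  {h: True, m: False, q: False}
  {m: False, h: False, q: False}
  {m: True, q: True, h: True}
  {m: True, q: True, h: False}
  {q: True, h: True, m: False}


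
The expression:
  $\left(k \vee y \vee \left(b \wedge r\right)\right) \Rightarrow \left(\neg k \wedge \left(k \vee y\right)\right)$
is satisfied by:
  {y: True, b: False, k: False, r: False}
  {r: False, b: False, y: False, k: False}
  {r: True, y: True, b: False, k: False}
  {r: True, b: False, y: False, k: False}
  {y: True, b: True, r: False, k: False}
  {b: True, r: False, y: False, k: False}
  {r: True, b: True, y: True, k: False}


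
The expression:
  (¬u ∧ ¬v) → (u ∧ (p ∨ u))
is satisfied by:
  {v: True, u: True}
  {v: True, u: False}
  {u: True, v: False}


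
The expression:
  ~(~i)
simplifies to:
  i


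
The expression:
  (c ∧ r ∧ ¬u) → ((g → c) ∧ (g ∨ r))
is always true.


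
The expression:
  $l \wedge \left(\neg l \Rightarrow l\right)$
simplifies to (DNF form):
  $l$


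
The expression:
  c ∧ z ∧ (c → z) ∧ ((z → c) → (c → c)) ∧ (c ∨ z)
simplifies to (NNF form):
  c ∧ z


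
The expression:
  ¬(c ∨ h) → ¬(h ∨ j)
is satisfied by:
  {c: True, h: True, j: False}
  {c: True, h: False, j: False}
  {h: True, c: False, j: False}
  {c: False, h: False, j: False}
  {j: True, c: True, h: True}
  {j: True, c: True, h: False}
  {j: True, h: True, c: False}


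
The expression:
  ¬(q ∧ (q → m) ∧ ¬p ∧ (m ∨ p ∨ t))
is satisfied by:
  {p: True, m: False, q: False}
  {m: False, q: False, p: False}
  {p: True, q: True, m: False}
  {q: True, m: False, p: False}
  {p: True, m: True, q: False}
  {m: True, p: False, q: False}
  {p: True, q: True, m: True}


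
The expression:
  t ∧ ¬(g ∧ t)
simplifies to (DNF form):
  t ∧ ¬g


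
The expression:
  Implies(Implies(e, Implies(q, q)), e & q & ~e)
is never true.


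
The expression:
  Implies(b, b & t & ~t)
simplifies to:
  ~b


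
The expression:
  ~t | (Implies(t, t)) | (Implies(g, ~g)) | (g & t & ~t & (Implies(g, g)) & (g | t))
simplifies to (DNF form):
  True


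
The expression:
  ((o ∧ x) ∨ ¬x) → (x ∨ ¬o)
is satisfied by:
  {x: True, o: False}
  {o: False, x: False}
  {o: True, x: True}


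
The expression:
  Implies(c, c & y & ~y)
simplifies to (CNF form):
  ~c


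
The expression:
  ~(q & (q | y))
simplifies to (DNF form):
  ~q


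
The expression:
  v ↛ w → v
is always true.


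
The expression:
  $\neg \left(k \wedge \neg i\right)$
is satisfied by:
  {i: True, k: False}
  {k: False, i: False}
  {k: True, i: True}


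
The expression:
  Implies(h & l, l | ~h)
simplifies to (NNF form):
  True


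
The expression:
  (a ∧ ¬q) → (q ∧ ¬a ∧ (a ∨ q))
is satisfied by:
  {q: True, a: False}
  {a: False, q: False}
  {a: True, q: True}


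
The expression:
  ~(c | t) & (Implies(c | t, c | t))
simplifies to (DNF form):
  ~c & ~t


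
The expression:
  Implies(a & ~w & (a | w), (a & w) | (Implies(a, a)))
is always true.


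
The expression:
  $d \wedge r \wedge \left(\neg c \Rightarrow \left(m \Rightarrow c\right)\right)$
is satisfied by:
  {c: True, r: True, d: True, m: False}
  {r: True, d: True, c: False, m: False}
  {c: True, m: True, r: True, d: True}


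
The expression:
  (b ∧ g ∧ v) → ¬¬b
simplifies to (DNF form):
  True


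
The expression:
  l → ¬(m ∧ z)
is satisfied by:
  {l: False, m: False, z: False}
  {z: True, l: False, m: False}
  {m: True, l: False, z: False}
  {z: True, m: True, l: False}
  {l: True, z: False, m: False}
  {z: True, l: True, m: False}
  {m: True, l: True, z: False}


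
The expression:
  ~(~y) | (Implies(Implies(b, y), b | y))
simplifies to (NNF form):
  b | y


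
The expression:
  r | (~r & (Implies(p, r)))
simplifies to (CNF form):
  r | ~p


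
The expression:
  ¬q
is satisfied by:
  {q: False}


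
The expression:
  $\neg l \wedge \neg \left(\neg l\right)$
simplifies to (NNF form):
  $\text{False}$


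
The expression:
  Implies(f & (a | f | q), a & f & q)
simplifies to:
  ~f | (a & q)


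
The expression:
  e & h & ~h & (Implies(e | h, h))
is never true.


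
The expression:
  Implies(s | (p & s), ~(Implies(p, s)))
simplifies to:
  ~s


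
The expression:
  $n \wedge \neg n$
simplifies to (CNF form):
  $\text{False}$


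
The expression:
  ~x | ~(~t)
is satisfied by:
  {t: True, x: False}
  {x: False, t: False}
  {x: True, t: True}


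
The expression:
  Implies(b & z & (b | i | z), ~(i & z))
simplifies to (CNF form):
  ~b | ~i | ~z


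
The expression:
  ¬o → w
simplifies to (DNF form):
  o ∨ w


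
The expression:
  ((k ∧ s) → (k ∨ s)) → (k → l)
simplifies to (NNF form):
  l ∨ ¬k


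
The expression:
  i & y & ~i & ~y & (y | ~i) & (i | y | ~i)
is never true.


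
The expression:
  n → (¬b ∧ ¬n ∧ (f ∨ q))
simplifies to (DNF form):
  ¬n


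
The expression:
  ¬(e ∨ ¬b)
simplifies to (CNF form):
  b ∧ ¬e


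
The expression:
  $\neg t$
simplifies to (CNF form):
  $\neg t$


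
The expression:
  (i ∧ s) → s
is always true.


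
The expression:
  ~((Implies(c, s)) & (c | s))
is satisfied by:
  {s: False}


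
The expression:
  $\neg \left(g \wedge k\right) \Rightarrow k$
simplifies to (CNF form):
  $k$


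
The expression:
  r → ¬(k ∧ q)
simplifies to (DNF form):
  ¬k ∨ ¬q ∨ ¬r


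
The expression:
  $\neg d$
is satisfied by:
  {d: False}


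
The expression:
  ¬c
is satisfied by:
  {c: False}


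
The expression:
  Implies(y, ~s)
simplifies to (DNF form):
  ~s | ~y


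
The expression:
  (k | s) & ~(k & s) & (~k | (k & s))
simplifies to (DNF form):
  s & ~k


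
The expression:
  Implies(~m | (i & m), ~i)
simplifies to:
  ~i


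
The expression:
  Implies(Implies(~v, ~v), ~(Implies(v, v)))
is never true.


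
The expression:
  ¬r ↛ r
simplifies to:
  True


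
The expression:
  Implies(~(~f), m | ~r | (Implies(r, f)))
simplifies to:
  True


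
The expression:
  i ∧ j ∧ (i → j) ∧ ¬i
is never true.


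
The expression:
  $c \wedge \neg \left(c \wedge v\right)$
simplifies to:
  $c \wedge \neg v$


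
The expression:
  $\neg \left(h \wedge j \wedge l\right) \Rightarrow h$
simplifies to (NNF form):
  $h$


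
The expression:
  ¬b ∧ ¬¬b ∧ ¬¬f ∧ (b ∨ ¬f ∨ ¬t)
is never true.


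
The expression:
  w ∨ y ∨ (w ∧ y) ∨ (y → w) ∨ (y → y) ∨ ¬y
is always true.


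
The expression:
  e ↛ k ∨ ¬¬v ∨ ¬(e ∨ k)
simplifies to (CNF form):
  v ∨ ¬k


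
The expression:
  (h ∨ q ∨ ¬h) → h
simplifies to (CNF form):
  h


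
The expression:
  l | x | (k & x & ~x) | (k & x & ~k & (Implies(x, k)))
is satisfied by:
  {x: True, l: True}
  {x: True, l: False}
  {l: True, x: False}


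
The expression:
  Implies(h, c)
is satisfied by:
  {c: True, h: False}
  {h: False, c: False}
  {h: True, c: True}


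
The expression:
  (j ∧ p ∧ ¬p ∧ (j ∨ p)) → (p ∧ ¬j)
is always true.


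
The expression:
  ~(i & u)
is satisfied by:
  {u: False, i: False}
  {i: True, u: False}
  {u: True, i: False}


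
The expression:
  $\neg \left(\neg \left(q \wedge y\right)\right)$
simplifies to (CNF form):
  $q \wedge y$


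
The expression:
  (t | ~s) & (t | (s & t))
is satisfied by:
  {t: True}


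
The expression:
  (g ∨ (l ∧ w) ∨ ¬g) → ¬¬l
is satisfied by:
  {l: True}


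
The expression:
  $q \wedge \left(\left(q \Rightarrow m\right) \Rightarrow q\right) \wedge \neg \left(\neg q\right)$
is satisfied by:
  {q: True}


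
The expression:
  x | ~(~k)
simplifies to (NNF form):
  k | x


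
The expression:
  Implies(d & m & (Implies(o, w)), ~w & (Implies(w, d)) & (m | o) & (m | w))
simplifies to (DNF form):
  ~d | ~m | ~w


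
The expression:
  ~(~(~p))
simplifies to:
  ~p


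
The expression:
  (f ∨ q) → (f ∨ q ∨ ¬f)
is always true.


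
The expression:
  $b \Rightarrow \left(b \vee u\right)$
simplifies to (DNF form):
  $\text{True}$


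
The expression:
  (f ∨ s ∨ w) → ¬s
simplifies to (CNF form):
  ¬s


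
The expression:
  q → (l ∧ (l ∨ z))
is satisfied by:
  {l: True, q: False}
  {q: False, l: False}
  {q: True, l: True}


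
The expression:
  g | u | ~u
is always true.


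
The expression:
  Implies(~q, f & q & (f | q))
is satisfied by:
  {q: True}


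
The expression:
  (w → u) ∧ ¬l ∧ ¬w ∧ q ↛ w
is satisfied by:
  {q: True, w: False, l: False}


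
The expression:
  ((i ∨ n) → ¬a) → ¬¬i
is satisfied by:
  {i: True, n: True, a: True}
  {i: True, n: True, a: False}
  {i: True, a: True, n: False}
  {i: True, a: False, n: False}
  {n: True, a: True, i: False}


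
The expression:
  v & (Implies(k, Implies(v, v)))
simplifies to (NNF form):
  v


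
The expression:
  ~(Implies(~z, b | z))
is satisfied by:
  {z: False, b: False}


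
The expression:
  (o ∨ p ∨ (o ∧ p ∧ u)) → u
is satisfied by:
  {u: True, p: False, o: False}
  {o: True, u: True, p: False}
  {u: True, p: True, o: False}
  {o: True, u: True, p: True}
  {o: False, p: False, u: False}


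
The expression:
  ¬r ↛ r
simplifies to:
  True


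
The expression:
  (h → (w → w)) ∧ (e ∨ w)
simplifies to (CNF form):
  e ∨ w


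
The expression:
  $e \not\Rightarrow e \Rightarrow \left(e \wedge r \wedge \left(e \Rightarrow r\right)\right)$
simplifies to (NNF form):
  $\text{True}$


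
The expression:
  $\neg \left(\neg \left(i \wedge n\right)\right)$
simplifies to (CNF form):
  $i \wedge n$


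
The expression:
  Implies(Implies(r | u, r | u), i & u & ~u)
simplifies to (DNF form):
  False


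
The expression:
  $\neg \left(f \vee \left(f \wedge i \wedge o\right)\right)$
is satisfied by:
  {f: False}


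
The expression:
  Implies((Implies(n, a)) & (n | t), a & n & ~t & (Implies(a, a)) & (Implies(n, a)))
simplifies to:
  ~t | (n & ~a)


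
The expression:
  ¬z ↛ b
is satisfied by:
  {b: True, z: False}
  {z: False, b: False}
  {z: True, b: True}


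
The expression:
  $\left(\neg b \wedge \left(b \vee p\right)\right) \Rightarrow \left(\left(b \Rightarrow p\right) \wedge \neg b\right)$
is always true.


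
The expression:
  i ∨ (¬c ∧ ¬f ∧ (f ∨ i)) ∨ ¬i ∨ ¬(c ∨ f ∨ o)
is always true.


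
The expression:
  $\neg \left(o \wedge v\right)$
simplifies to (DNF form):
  $\neg o \vee \neg v$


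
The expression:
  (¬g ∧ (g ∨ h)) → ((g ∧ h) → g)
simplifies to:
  True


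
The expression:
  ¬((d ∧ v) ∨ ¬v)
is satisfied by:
  {v: True, d: False}


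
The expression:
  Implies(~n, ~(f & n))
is always true.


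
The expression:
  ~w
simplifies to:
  ~w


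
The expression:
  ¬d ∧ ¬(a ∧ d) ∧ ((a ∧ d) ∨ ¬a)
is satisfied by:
  {d: False, a: False}


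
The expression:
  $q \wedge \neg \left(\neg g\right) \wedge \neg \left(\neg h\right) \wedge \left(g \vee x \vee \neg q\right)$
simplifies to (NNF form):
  $g \wedge h \wedge q$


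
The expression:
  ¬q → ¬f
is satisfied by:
  {q: True, f: False}
  {f: False, q: False}
  {f: True, q: True}


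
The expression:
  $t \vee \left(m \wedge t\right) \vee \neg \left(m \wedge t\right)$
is always true.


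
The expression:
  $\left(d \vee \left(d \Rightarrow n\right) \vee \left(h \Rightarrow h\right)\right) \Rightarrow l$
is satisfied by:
  {l: True}


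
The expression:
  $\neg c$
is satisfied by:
  {c: False}


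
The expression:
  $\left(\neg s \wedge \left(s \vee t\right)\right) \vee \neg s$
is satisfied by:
  {s: False}


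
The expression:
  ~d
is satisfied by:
  {d: False}


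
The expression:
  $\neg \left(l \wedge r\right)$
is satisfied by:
  {l: False, r: False}
  {r: True, l: False}
  {l: True, r: False}


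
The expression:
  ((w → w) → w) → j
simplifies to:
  j ∨ ¬w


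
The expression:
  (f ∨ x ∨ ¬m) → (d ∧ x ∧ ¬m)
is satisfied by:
  {d: True, m: True, x: False, f: False}
  {m: True, x: False, f: False, d: False}
  {d: True, x: True, f: False, m: False}
  {d: True, f: True, x: True, m: False}


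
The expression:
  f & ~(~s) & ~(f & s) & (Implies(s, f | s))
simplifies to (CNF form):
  False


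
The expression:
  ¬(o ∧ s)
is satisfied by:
  {s: False, o: False}
  {o: True, s: False}
  {s: True, o: False}


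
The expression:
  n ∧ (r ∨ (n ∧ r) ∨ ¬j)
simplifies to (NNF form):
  n ∧ (r ∨ ¬j)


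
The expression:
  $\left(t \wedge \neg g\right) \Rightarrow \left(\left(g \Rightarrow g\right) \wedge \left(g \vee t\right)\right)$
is always true.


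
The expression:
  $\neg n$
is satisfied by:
  {n: False}


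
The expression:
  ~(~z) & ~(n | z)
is never true.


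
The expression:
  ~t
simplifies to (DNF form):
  ~t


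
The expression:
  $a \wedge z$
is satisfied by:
  {a: True, z: True}


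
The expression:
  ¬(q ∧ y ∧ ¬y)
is always true.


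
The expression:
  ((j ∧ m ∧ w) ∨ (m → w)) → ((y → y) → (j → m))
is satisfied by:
  {m: True, j: False}
  {j: False, m: False}
  {j: True, m: True}


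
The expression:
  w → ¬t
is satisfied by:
  {w: False, t: False}
  {t: True, w: False}
  {w: True, t: False}


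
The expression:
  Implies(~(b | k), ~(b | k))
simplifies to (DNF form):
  True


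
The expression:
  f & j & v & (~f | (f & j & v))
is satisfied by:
  {j: True, f: True, v: True}


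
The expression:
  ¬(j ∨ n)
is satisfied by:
  {n: False, j: False}


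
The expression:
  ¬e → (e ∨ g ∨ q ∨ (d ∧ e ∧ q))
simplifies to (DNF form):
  e ∨ g ∨ q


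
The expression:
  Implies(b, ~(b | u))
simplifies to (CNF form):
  ~b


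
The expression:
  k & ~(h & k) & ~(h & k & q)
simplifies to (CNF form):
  k & ~h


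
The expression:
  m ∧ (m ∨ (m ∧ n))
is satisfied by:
  {m: True}


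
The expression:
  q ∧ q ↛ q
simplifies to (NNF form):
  False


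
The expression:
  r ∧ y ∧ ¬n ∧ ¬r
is never true.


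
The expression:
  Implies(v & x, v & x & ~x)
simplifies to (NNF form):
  ~v | ~x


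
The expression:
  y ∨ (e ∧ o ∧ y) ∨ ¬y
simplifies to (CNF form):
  True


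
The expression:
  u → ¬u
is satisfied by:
  {u: False}


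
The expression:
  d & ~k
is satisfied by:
  {d: True, k: False}


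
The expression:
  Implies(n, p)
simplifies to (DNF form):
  p | ~n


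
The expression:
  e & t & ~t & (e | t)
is never true.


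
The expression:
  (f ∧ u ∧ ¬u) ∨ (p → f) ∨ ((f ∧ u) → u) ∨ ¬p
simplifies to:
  True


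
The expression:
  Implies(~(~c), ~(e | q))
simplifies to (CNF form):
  (~c | ~e) & (~c | ~q)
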